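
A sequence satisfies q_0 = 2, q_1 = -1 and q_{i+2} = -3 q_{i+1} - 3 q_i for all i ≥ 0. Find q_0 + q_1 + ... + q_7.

1

q_2 = -3(-1) - 3(2) = -3
q_3 = -3(-3) - 3(-1) = 12
q_4 = -3(12) - 3(-3) = -27
q_5 = -3(-27) - 3(12) = 45
q_6 = -3(45) - 3(-27) = -54
q_7 = -3(-54) - 3(45) = 27
Sum = 2 + (-1) + (-3) + 12 + (-27) + 45 + (-54) + 27 = 1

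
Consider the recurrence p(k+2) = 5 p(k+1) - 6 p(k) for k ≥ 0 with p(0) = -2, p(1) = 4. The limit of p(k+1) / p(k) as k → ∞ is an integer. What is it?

The characteristic equation is r^2 - 5r + 6 = 0, which factors as (r - 3)(r - 2) = 0.
So the roots are 3 and 2. Since |3| > |2| and the coefficient of 3^k is non-zero, the ratio tends to 3.

3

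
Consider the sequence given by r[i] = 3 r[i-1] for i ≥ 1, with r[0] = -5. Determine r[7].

r[1] = 3·(-5) = -15
r[2] = 3·(-15) = -45
r[3] = 3·(-45) = -135
r[4] = 3·(-135) = -405
r[5] = 3·(-405) = -1215
r[6] = 3·(-1215) = -3645
r[7] = 3·(-3645) = -10935

-10935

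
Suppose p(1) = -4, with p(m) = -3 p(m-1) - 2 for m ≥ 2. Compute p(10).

p(2) = -3*(-4) - 2 = 10
p(3) = -3*10 - 2 = -32
p(4) = -3*(-32) - 2 = 94
p(5) = -3*94 - 2 = -284
p(6) = -3*(-284) - 2 = 850
p(7) = -3*850 - 2 = -2552
p(8) = -3*(-2552) - 2 = 7654
p(9) = -3*7654 - 2 = -22964
p(10) = -3*(-22964) - 2 = 68890

68890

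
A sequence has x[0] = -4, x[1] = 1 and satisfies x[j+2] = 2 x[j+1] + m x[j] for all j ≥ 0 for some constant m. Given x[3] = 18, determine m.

x[2] = 2 - 4m
x[3] = 4 - 7m
So 4 - 7m = 18, giving m = -2.

-2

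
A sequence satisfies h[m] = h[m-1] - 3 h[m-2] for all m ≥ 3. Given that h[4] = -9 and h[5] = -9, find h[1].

1

Rearranging, h[m-2] = (h[m] - h[m-1]) / -3.
h[3] = (-9 - (-9)) / -3 = 0/-3 = 0
h[2] = (-9 - 0) / -3 = -9/-3 = 3
h[1] = (0 - 3) / -3 = -3/-3 = 1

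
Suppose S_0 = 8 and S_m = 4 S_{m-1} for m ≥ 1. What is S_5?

8192

S_1 = 4*8 = 32
S_2 = 4*32 = 128
S_3 = 4*128 = 512
S_4 = 4*512 = 2048
S_5 = 4*2048 = 8192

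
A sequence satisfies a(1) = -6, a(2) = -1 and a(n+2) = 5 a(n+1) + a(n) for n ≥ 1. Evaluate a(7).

a(3) = 5(-1) + (-6) = -11
a(4) = 5(-11) + (-1) = -56
a(5) = 5(-56) + (-11) = -291
a(6) = 5(-291) + (-56) = -1511
a(7) = 5(-1511) + (-291) = -7846

-7846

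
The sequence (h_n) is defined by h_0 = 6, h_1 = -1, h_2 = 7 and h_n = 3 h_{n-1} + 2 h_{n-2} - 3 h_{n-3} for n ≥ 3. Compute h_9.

h_3 = 3*7 + 2*(-1) - 3*6 = 1
h_4 = 3*1 + 2*7 - 3*(-1) = 20
h_5 = 3*20 + 2*1 - 3*7 = 41
h_6 = 3*41 + 2*20 - 3*1 = 160
h_7 = 3*160 + 2*41 - 3*20 = 502
h_8 = 3*502 + 2*160 - 3*41 = 1703
h_9 = 3*1703 + 2*502 - 3*160 = 5633

5633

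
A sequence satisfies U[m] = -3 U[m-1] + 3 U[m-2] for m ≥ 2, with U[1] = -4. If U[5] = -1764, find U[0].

8

Let U[0] = y.
U[2] = 12 + 3y
U[3] = -48 - 9y
U[4] = 180 + 36y
U[5] = -684 - 135y
So -684 - 135y = -1764, giving y = 8.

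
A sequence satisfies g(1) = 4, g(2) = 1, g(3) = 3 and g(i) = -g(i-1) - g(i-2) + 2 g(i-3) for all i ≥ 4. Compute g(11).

g(4) = -3 - 1 + 2·4 = 4
g(5) = -4 - 3 + 2·1 = -5
g(6) = -(-5) - 4 + 2·3 = 7
g(7) = -7 - (-5) + 2·4 = 6
g(8) = -6 - 7 + 2·(-5) = -23
g(9) = -(-23) - 6 + 2·7 = 31
g(10) = -31 - (-23) + 2·6 = 4
g(11) = -4 - 31 + 2·(-23) = -81

-81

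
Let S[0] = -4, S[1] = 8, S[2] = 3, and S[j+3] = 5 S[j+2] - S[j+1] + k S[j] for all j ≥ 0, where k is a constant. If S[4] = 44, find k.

S[3] = 7 - 4k
S[4] = 32 - 12k
So 32 - 12k = 44, giving k = -1.

-1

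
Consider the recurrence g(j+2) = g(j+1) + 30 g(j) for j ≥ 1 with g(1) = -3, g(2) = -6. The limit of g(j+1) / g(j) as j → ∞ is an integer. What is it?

6

The characteristic equation is r^2 - r - 30 = 0, which factors as (r - 6)(r + 5) = 0.
So the roots are 6 and -5. Since |6| > |-5| and the coefficient of 6^j is non-zero, the ratio tends to 6.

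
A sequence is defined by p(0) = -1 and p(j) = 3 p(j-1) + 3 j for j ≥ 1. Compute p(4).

p(1) = 3(-1) + 3 = 0
p(2) = 3(0) + 6 = 6
p(3) = 3(6) + 9 = 27
p(4) = 3(27) + 12 = 93

93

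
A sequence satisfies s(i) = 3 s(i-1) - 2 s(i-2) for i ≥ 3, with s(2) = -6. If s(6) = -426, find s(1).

Let s(1) = v.
s(3) = -18 - 2v
s(4) = -42 - 6v
s(5) = -90 - 14v
s(6) = -186 - 30v
So -186 - 30v = -426, giving v = 8.

8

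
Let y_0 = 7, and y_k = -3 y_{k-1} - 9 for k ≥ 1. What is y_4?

747

y_1 = -3(7) - 9 = -30
y_2 = -3(-30) - 9 = 81
y_3 = -3(81) - 9 = -252
y_4 = -3(-252) - 9 = 747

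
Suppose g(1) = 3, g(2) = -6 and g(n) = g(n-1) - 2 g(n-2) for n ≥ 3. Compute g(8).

-72

g(3) = (-6) - 2*3 = -12
g(4) = (-12) - 2*(-6) = 0
g(5) = 0 - 2*(-12) = 24
g(6) = 24 - 2*0 = 24
g(7) = 24 - 2*24 = -24
g(8) = (-24) - 2*24 = -72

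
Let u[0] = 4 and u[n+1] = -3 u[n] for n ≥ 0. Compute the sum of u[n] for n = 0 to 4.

244

u[1] = -3*4 = -12
u[2] = -3*(-12) = 36
u[3] = -3*36 = -108
u[4] = -3*(-108) = 324
Sum = 4 + (-12) + 36 + (-108) + 324 = 244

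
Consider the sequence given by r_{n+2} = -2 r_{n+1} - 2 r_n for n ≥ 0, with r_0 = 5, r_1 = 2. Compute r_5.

-8

r_2 = -2·2 - 2·5 = -14
r_3 = -2·(-14) - 2·2 = 24
r_4 = -2·24 - 2·(-14) = -20
r_5 = -2·(-20) - 2·24 = -8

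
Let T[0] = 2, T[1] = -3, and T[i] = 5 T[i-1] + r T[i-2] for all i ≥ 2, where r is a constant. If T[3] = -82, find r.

T[2] = -15 + 2r
T[3] = -75 + 7r
So -75 + 7r = -82, giving r = -1.

-1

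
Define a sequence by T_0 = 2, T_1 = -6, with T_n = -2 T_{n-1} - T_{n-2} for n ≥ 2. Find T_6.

T_2 = -2(-6) - 2 = 10
T_3 = -2(10) - (-6) = -14
T_4 = -2(-14) - 10 = 18
T_5 = -2(18) - (-14) = -22
T_6 = -2(-22) - 18 = 26

26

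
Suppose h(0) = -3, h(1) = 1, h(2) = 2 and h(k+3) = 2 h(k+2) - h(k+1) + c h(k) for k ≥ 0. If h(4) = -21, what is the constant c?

5

h(3) = 3 - 3c
h(4) = 4 - 5c
So 4 - 5c = -21, giving c = 5.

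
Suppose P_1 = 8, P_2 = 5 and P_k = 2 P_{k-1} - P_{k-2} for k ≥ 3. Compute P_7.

-10

P_3 = 2*5 - 8 = 2
P_4 = 2*2 - 5 = -1
P_5 = 2*(-1) - 2 = -4
P_6 = 2*(-4) - (-1) = -7
P_7 = 2*(-7) - (-4) = -10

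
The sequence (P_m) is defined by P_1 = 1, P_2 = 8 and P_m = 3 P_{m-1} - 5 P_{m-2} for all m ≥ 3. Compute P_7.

-431

P_3 = 3*8 - 5*1 = 19
P_4 = 3*19 - 5*8 = 17
P_5 = 3*17 - 5*19 = -44
P_6 = 3*(-44) - 5*17 = -217
P_7 = 3*(-217) - 5*(-44) = -431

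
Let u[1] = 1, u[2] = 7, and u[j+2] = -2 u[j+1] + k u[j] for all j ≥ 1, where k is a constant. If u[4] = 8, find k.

u[3] = -14 + k
u[4] = 28 + 5k
So 28 + 5k = 8, giving k = -4.

-4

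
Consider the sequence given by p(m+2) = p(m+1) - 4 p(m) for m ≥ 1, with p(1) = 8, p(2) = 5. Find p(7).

p(3) = 5 - 4*8 = -27
p(4) = (-27) - 4*5 = -47
p(5) = (-47) - 4*(-27) = 61
p(6) = 61 - 4*(-47) = 249
p(7) = 249 - 4*61 = 5

5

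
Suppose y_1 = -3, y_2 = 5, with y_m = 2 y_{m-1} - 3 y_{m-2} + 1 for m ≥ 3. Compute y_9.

y_3 = 2*5 - 3*(-3) + 1 = 20
y_4 = 2*20 - 3*5 + 1 = 26
y_5 = 2*26 - 3*20 + 1 = -7
y_6 = 2*(-7) - 3*26 + 1 = -91
y_7 = 2*(-91) - 3*(-7) + 1 = -160
y_8 = 2*(-160) - 3*(-91) + 1 = -46
y_9 = 2*(-46) - 3*(-160) + 1 = 389

389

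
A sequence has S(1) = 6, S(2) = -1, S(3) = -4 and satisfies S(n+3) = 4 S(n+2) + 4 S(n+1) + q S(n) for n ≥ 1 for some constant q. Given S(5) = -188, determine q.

S(4) = -20 + 6q
S(5) = -96 + 23q
So -96 + 23q = -188, giving q = -4.

-4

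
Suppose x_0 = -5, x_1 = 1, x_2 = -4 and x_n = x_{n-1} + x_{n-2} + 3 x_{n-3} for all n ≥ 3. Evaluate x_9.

-1091

x_3 = (-4) + 1 + 3(-5) = -18
x_4 = (-18) + (-4) + 3(1) = -19
x_5 = (-19) + (-18) + 3(-4) = -49
x_6 = (-49) + (-19) + 3(-18) = -122
x_7 = (-122) + (-49) + 3(-19) = -228
x_8 = (-228) + (-122) + 3(-49) = -497
x_9 = (-497) + (-228) + 3(-122) = -1091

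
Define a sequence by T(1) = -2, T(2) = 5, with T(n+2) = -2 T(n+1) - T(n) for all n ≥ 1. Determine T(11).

T(3) = -2(5) - (-2) = -8
T(4) = -2(-8) - 5 = 11
T(5) = -2(11) - (-8) = -14
T(6) = -2(-14) - 11 = 17
T(7) = -2(17) - (-14) = -20
T(8) = -2(-20) - 17 = 23
T(9) = -2(23) - (-20) = -26
T(10) = -2(-26) - 23 = 29
T(11) = -2(29) - (-26) = -32

-32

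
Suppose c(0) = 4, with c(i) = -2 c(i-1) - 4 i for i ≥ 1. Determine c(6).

c(1) = -2*4 - 4 = -12
c(2) = -2*(-12) - 8 = 16
c(3) = -2*16 - 12 = -44
c(4) = -2*(-44) - 16 = 72
c(5) = -2*72 - 20 = -164
c(6) = -2*(-164) - 24 = 304

304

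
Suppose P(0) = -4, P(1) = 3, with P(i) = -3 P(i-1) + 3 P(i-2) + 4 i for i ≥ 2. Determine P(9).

164940

P(2) = -3·3 + 3·(-4) + 8 = -13
P(3) = -3·(-13) + 3·3 + 12 = 60
P(4) = -3·60 + 3·(-13) + 16 = -203
P(5) = -3·(-203) + 3·60 + 20 = 809
P(6) = -3·809 + 3·(-203) + 24 = -3012
P(7) = -3·(-3012) + 3·809 + 28 = 11491
P(8) = -3·11491 + 3·(-3012) + 32 = -43477
P(9) = -3·(-43477) + 3·11491 + 36 = 164940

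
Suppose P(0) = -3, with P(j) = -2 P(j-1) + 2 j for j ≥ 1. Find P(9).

P(1) = -2·(-3) + 2 = 8
P(2) = -2·8 + 4 = -12
P(3) = -2·(-12) + 6 = 30
P(4) = -2·30 + 8 = -52
P(5) = -2·(-52) + 10 = 114
P(6) = -2·114 + 12 = -216
P(7) = -2·(-216) + 14 = 446
P(8) = -2·446 + 16 = -876
P(9) = -2·(-876) + 18 = 1770

1770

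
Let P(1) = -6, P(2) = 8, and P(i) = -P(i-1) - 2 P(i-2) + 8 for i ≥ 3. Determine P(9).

P(3) = -8 - 2*(-6) + 8 = 12
P(4) = -12 - 2*8 + 8 = -20
P(5) = -(-20) - 2*12 + 8 = 4
P(6) = -4 - 2*(-20) + 8 = 44
P(7) = -44 - 2*4 + 8 = -44
P(8) = -(-44) - 2*44 + 8 = -36
P(9) = -(-36) - 2*(-44) + 8 = 132

132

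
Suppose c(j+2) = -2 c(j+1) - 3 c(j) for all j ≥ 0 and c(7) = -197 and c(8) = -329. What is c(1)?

Rearranging, c(j-2) = (c(j) + 2 c(j-1)) / -3.
c(6) = (-329 + 2*(-197)) / -3 = -723/-3 = 241
c(5) = (-197 + 2*241) / -3 = 285/-3 = -95
c(4) = (241 + 2*(-95)) / -3 = 51/-3 = -17
c(3) = (-95 + 2*(-17)) / -3 = -129/-3 = 43
c(2) = (-17 + 2*43) / -3 = 69/-3 = -23
c(1) = (43 + 2*(-23)) / -3 = -3/-3 = 1

1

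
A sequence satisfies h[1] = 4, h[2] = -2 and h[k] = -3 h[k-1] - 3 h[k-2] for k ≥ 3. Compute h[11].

1458

h[3] = -3*(-2) - 3*4 = -6
h[4] = -3*(-6) - 3*(-2) = 24
h[5] = -3*24 - 3*(-6) = -54
h[6] = -3*(-54) - 3*24 = 90
h[7] = -3*90 - 3*(-54) = -108
h[8] = -3*(-108) - 3*90 = 54
h[9] = -3*54 - 3*(-108) = 162
h[10] = -3*162 - 3*54 = -648
h[11] = -3*(-648) - 3*162 = 1458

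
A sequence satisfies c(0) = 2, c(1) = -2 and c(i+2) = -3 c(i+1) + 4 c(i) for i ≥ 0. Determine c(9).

c(2) = -3·(-2) + 4·2 = 14
c(3) = -3·14 + 4·(-2) = -50
c(4) = -3·(-50) + 4·14 = 206
c(5) = -3·206 + 4·(-50) = -818
c(6) = -3·(-818) + 4·206 = 3278
c(7) = -3·3278 + 4·(-818) = -13106
c(8) = -3·(-13106) + 4·3278 = 52430
c(9) = -3·52430 + 4·(-13106) = -209714

-209714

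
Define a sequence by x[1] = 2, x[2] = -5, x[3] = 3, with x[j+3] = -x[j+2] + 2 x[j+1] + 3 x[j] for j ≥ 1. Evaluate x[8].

10

x[4] = -3 + 2·(-5) + 3·2 = -7
x[5] = -(-7) + 2·3 + 3·(-5) = -2
x[6] = -(-2) + 2·(-7) + 3·3 = -3
x[7] = -(-3) + 2·(-2) + 3·(-7) = -22
x[8] = -(-22) + 2·(-3) + 3·(-2) = 10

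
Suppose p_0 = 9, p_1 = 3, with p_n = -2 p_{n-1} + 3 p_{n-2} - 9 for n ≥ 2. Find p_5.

p_2 = -2*3 + 3*9 - 9 = 12
p_3 = -2*12 + 3*3 - 9 = -24
p_4 = -2*(-24) + 3*12 - 9 = 75
p_5 = -2*75 + 3*(-24) - 9 = -231

-231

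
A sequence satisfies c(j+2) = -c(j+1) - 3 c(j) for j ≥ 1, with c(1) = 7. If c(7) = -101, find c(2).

Let c(2) = v.
c(3) = -21 - v
c(4) = 21 - 2v
c(5) = 42 + 5v
c(6) = -105 + v
c(7) = -21 - 16v
So -21 - 16v = -101, giving v = 5.

5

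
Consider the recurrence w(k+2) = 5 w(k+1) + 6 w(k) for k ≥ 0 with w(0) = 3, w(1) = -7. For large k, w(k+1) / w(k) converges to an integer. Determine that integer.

6

The characteristic equation is r^2 - 5r - 6 = 0, which factors as (r - 6)(r + 1) = 0.
So the roots are 6 and -1. Since |6| > |-1| and the coefficient of 6^k is non-zero, the ratio tends to 6.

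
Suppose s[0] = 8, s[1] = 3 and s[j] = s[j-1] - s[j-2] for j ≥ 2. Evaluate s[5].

s[2] = 3 - 8 = -5
s[3] = (-5) - 3 = -8
s[4] = (-8) - (-5) = -3
s[5] = (-3) - (-8) = 5

5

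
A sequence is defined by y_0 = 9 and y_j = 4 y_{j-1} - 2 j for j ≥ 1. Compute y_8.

531576

y_1 = 4(9) - 2 = 34
y_2 = 4(34) - 4 = 132
y_3 = 4(132) - 6 = 522
y_4 = 4(522) - 8 = 2080
y_5 = 4(2080) - 10 = 8310
y_6 = 4(8310) - 12 = 33228
y_7 = 4(33228) - 14 = 132898
y_8 = 4(132898) - 16 = 531576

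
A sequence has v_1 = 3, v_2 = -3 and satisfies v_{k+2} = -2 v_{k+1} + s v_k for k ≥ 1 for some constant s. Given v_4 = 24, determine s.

-4

v_3 = 6 + 3s
v_4 = -12 - 9s
So -12 - 9s = 24, giving s = -4.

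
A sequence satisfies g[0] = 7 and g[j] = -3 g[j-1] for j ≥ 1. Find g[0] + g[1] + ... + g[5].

g[1] = -3*7 = -21
g[2] = -3*(-21) = 63
g[3] = -3*63 = -189
g[4] = -3*(-189) = 567
g[5] = -3*567 = -1701
Sum = 7 + (-21) + 63 + (-189) + 567 + (-1701) = -1274

-1274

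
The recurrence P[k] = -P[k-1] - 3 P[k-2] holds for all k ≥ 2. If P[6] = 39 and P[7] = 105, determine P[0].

3

Rearranging, P[k-2] = (P[k] + P[k-1]) / -3.
P[5] = (105 + 39) / -3 = 144/-3 = -48
P[4] = (39 + (-48)) / -3 = -9/-3 = 3
P[3] = (-48 + 3) / -3 = -45/-3 = 15
P[2] = (3 + 15) / -3 = 18/-3 = -6
P[1] = (15 + (-6)) / -3 = 9/-3 = -3
P[0] = (-6 + (-3)) / -3 = -9/-3 = 3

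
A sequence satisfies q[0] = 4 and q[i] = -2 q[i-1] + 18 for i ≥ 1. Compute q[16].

The fixed point is 18/(1 + 2) = 6, so q[i] - 6 = -2(q[i-1] - 6).
Hence q[i] = -2·(-2)^i + 6.
q[16] = -2·(-2)^{16} + 6 = -2·65536 + 6 = -131066.

-131066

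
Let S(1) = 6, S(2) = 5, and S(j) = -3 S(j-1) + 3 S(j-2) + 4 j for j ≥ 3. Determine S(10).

-73358

S(3) = -3*5 + 3*6 + 12 = 15
S(4) = -3*15 + 3*5 + 16 = -14
S(5) = -3*(-14) + 3*15 + 20 = 107
S(6) = -3*107 + 3*(-14) + 24 = -339
S(7) = -3*(-339) + 3*107 + 28 = 1366
S(8) = -3*1366 + 3*(-339) + 32 = -5083
S(9) = -3*(-5083) + 3*1366 + 36 = 19383
S(10) = -3*19383 + 3*(-5083) + 40 = -73358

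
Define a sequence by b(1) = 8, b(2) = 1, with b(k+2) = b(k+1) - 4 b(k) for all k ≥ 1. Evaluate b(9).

-535

b(3) = 1 - 4(8) = -31
b(4) = (-31) - 4(1) = -35
b(5) = (-35) - 4(-31) = 89
b(6) = 89 - 4(-35) = 229
b(7) = 229 - 4(89) = -127
b(8) = (-127) - 4(229) = -1043
b(9) = (-1043) - 4(-127) = -535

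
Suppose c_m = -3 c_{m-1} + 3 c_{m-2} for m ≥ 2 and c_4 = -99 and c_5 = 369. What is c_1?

-1

Rearranging, c_{m-2} = (c_m + 3 c_{m-1}) / 3.
c_3 = (369 + 3·(-99)) / 3 = 72/3 = 24
c_2 = (-99 + 3·24) / 3 = -27/3 = -9
c_1 = (24 + 3·(-9)) / 3 = -3/3 = -1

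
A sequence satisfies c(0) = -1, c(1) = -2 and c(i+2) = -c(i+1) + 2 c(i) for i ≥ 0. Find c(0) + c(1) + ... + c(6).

5

c(2) = -(-2) + 2*(-1) = 0
c(3) = -0 + 2*(-2) = -4
c(4) = -(-4) + 2*0 = 4
c(5) = -4 + 2*(-4) = -12
c(6) = -(-12) + 2*4 = 20
Sum = (-1) + (-2) + 0 + (-4) + 4 + (-12) + 20 = 5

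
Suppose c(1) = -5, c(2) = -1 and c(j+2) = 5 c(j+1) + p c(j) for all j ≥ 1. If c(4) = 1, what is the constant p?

-1

c(3) = -5 - 5p
c(4) = -25 - 26p
So -25 - 26p = 1, giving p = -1.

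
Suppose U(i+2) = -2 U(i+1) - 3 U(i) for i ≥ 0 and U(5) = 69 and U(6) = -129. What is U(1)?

Rearranging, U(i-2) = (U(i) + 2 U(i-1)) / -3.
U(4) = (-129 + 2(69)) / -3 = 9/-3 = -3
U(3) = (69 + 2(-3)) / -3 = 63/-3 = -21
U(2) = (-3 + 2(-21)) / -3 = -45/-3 = 15
U(1) = (-21 + 2(15)) / -3 = 9/-3 = -3

-3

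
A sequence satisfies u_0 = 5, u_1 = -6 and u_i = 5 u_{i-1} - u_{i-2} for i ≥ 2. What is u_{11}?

-46952369

u_2 = 5(-6) - 5 = -35
u_3 = 5(-35) - (-6) = -169
u_4 = 5(-169) - (-35) = -810
u_5 = 5(-810) - (-169) = -3881
u_6 = 5(-3881) - (-810) = -18595
u_7 = 5(-18595) - (-3881) = -89094
u_8 = 5(-89094) - (-18595) = -426875
u_9 = 5(-426875) - (-89094) = -2045281
u_{10} = 5(-2045281) - (-426875) = -9799530
u_{11} = 5(-9799530) - (-2045281) = -46952369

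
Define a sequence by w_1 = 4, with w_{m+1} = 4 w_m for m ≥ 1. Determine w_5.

1024

w_2 = 4*4 = 16
w_3 = 4*16 = 64
w_4 = 4*64 = 256
w_5 = 4*256 = 1024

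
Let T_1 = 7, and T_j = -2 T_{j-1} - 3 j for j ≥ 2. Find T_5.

T_2 = -2*7 - 6 = -20
T_3 = -2*(-20) - 9 = 31
T_4 = -2*31 - 12 = -74
T_5 = -2*(-74) - 15 = 133

133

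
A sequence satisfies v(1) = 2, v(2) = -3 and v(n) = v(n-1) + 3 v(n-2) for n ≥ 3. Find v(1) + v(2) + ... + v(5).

v(3) = (-3) + 3(2) = 3
v(4) = 3 + 3(-3) = -6
v(5) = (-6) + 3(3) = 3
Sum = 2 + (-3) + 3 + (-6) + 3 = -1

-1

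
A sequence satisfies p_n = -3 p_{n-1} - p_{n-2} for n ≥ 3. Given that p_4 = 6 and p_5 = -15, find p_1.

Rearranging, p_{n-2} = -(p_n + 3 p_{n-1}).
p_3 = -(-15 + 3·6) = -3
p_2 = -(6 + 3·(-3)) = 3
p_1 = -(-3 + 3·3) = -6

-6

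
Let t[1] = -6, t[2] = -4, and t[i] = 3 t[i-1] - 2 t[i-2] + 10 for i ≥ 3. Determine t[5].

134

t[3] = 3(-4) - 2(-6) + 10 = 10
t[4] = 3(10) - 2(-4) + 10 = 48
t[5] = 3(48) - 2(10) + 10 = 134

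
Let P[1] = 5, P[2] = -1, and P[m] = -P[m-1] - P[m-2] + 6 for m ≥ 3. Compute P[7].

5

P[3] = -(-1) - 5 + 6 = 2
P[4] = -2 - (-1) + 6 = 5
P[5] = -5 - 2 + 6 = -1
P[6] = -(-1) - 5 + 6 = 2
P[7] = -2 - (-1) + 6 = 5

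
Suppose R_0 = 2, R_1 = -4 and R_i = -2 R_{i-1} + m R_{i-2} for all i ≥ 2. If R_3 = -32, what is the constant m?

R_2 = 8 + 2m
R_3 = -16 - 8m
So -16 - 8m = -32, giving m = 2.

2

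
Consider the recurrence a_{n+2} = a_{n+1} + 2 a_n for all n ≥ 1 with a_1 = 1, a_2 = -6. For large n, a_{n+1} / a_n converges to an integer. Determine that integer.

The characteristic equation is r^2 - r - 2 = 0, which factors as (r - 2)(r + 1) = 0.
So the roots are 2 and -1. Since |2| > |-1| and the coefficient of 2^n is non-zero, the ratio tends to 2.

2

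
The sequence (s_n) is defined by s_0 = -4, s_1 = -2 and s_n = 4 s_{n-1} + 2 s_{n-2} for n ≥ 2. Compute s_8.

-119104

s_2 = 4*(-2) + 2*(-4) = -16
s_3 = 4*(-16) + 2*(-2) = -68
s_4 = 4*(-68) + 2*(-16) = -304
s_5 = 4*(-304) + 2*(-68) = -1352
s_6 = 4*(-1352) + 2*(-304) = -6016
s_7 = 4*(-6016) + 2*(-1352) = -26768
s_8 = 4*(-26768) + 2*(-6016) = -119104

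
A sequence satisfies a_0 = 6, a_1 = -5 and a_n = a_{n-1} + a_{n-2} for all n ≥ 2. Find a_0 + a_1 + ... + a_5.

a_2 = (-5) + 6 = 1
a_3 = 1 + (-5) = -4
a_4 = (-4) + 1 = -3
a_5 = (-3) + (-4) = -7
Sum = 6 + (-5) + 1 + (-4) + (-3) + (-7) = -12

-12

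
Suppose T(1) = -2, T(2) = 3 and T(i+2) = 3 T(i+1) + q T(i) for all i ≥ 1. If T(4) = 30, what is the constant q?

-1

T(3) = 9 - 2q
T(4) = 27 - 3q
So 27 - 3q = 30, giving q = -1.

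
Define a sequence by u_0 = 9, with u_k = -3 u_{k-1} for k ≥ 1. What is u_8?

u_1 = -3·9 = -27
u_2 = -3·(-27) = 81
u_3 = -3·81 = -243
u_4 = -3·(-243) = 729
u_5 = -3·729 = -2187
u_6 = -3·(-2187) = 6561
u_7 = -3·6561 = -19683
u_8 = -3·(-19683) = 59049

59049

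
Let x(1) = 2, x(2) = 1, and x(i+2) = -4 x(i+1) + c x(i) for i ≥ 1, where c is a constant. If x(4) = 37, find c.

-3

x(3) = -4 + 2c
x(4) = 16 - 7c
So 16 - 7c = 37, giving c = -3.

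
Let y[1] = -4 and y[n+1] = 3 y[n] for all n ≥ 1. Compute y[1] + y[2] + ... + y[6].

y[2] = 3(-4) = -12
y[3] = 3(-12) = -36
y[4] = 3(-36) = -108
y[5] = 3(-108) = -324
y[6] = 3(-324) = -972
Sum = (-4) + (-12) + (-36) + (-108) + (-324) + (-972) = -1456

-1456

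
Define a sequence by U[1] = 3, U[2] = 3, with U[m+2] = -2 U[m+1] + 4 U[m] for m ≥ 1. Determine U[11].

19968

U[3] = -2·3 + 4·3 = 6
U[4] = -2·6 + 4·3 = 0
U[5] = -2·0 + 4·6 = 24
U[6] = -2·24 + 4·0 = -48
U[7] = -2·(-48) + 4·24 = 192
U[8] = -2·192 + 4·(-48) = -576
U[9] = -2·(-576) + 4·192 = 1920
U[10] = -2·1920 + 4·(-576) = -6144
U[11] = -2·(-6144) + 4·1920 = 19968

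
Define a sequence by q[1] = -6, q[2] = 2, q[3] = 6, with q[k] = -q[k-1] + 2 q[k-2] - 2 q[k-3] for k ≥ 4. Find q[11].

q[4] = -6 + 2·2 - 2·(-6) = 10
q[5] = -10 + 2·6 - 2·2 = -2
q[6] = -(-2) + 2·10 - 2·6 = 10
q[7] = -10 + 2·(-2) - 2·10 = -34
q[8] = -(-34) + 2·10 - 2·(-2) = 58
q[9] = -58 + 2·(-34) - 2·10 = -146
q[10] = -(-146) + 2·58 - 2·(-34) = 330
q[11] = -330 + 2·(-146) - 2·58 = -738

-738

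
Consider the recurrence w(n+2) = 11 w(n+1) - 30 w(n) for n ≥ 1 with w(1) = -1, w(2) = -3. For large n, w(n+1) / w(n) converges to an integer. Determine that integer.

6

The characteristic equation is r^2 - 11r + 30 = 0, which factors as (r - 6)(r - 5) = 0.
So the roots are 6 and 5. Since |6| > |5| and the coefficient of 6^n is non-zero, the ratio tends to 6.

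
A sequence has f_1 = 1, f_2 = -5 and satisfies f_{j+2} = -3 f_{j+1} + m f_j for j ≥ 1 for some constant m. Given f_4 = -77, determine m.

4

f_3 = 15 + m
f_4 = -45 - 8m
So -45 - 8m = -77, giving m = 4.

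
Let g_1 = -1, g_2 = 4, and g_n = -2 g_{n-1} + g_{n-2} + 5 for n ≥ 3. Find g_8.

501

g_3 = -2(4) + (-1) + 5 = -4
g_4 = -2(-4) + 4 + 5 = 17
g_5 = -2(17) + (-4) + 5 = -33
g_6 = -2(-33) + 17 + 5 = 88
g_7 = -2(88) + (-33) + 5 = -204
g_8 = -2(-204) + 88 + 5 = 501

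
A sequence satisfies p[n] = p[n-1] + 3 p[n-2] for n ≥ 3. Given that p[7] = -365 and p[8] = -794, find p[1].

-5

Rearranging, p[n-2] = (p[n] - p[n-1]) / 3.
p[6] = (-794 - (-365)) / 3 = -429/3 = -143
p[5] = (-365 - (-143)) / 3 = -222/3 = -74
p[4] = (-143 - (-74)) / 3 = -69/3 = -23
p[3] = (-74 - (-23)) / 3 = -51/3 = -17
p[2] = (-23 - (-17)) / 3 = -6/3 = -2
p[1] = (-17 - (-2)) / 3 = -15/3 = -5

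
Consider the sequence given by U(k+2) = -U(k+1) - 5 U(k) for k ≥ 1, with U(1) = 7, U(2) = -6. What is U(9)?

U(3) = -(-6) - 5·7 = -29
U(4) = -(-29) - 5·(-6) = 59
U(5) = -59 - 5·(-29) = 86
U(6) = -86 - 5·59 = -381
U(7) = -(-381) - 5·86 = -49
U(8) = -(-49) - 5·(-381) = 1954
U(9) = -1954 - 5·(-49) = -1709

-1709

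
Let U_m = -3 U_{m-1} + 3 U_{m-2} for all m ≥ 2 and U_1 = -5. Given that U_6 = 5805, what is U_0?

5

Let U_0 = z.
U_2 = 15 + 3z
U_3 = -60 - 9z
U_4 = 225 + 36z
U_5 = -855 - 135z
U_6 = 3240 + 513z
So 3240 + 513z = 5805, giving z = 5.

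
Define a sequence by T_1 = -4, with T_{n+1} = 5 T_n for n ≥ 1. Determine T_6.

T_2 = 5·(-4) = -20
T_3 = 5·(-20) = -100
T_4 = 5·(-100) = -500
T_5 = 5·(-500) = -2500
T_6 = 5·(-2500) = -12500

-12500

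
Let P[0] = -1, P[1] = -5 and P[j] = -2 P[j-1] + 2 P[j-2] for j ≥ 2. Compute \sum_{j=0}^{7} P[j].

P[2] = -2*(-5) + 2*(-1) = 8
P[3] = -2*8 + 2*(-5) = -26
P[4] = -2*(-26) + 2*8 = 68
P[5] = -2*68 + 2*(-26) = -188
P[6] = -2*(-188) + 2*68 = 512
P[7] = -2*512 + 2*(-188) = -1400
Sum = (-1) + (-5) + 8 + (-26) + 68 + (-188) + 512 + (-1400) = -1032

-1032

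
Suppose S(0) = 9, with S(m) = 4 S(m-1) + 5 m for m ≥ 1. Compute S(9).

2941821

S(1) = 4*9 + 5 = 41
S(2) = 4*41 + 10 = 174
S(3) = 4*174 + 15 = 711
S(4) = 4*711 + 20 = 2864
S(5) = 4*2864 + 25 = 11481
S(6) = 4*11481 + 30 = 45954
S(7) = 4*45954 + 35 = 183851
S(8) = 4*183851 + 40 = 735444
S(9) = 4*735444 + 45 = 2941821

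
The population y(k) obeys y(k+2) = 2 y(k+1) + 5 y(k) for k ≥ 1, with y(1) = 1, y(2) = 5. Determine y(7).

y(3) = 2·5 + 5·1 = 15
y(4) = 2·15 + 5·5 = 55
y(5) = 2·55 + 5·15 = 185
y(6) = 2·185 + 5·55 = 645
y(7) = 2·645 + 5·185 = 2215

2215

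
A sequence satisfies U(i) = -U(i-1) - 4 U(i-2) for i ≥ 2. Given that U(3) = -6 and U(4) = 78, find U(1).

Rearranging, U(i-2) = (U(i) + U(i-1)) / -4.
U(2) = (78 + (-6)) / -4 = 72/-4 = -18
U(1) = (-6 + (-18)) / -4 = -24/-4 = 6

6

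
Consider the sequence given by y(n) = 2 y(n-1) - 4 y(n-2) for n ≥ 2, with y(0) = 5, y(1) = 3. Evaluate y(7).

y(2) = 2·3 - 4·5 = -14
y(3) = 2·(-14) - 4·3 = -40
y(4) = 2·(-40) - 4·(-14) = -24
y(5) = 2·(-24) - 4·(-40) = 112
y(6) = 2·112 - 4·(-24) = 320
y(7) = 2·320 - 4·112 = 192

192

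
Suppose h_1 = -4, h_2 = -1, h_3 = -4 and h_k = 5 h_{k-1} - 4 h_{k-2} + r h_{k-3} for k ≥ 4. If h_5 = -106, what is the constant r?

h_4 = -16 - 4r
h_5 = -64 - 21r
So -64 - 21r = -106, giving r = 2.

2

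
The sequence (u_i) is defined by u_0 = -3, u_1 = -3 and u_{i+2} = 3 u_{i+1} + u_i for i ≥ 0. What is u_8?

-15348

u_2 = 3(-3) + (-3) = -12
u_3 = 3(-12) + (-3) = -39
u_4 = 3(-39) + (-12) = -129
u_5 = 3(-129) + (-39) = -426
u_6 = 3(-426) + (-129) = -1407
u_7 = 3(-1407) + (-426) = -4647
u_8 = 3(-4647) + (-1407) = -15348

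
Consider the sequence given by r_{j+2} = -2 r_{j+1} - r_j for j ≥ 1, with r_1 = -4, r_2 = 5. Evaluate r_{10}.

13

r_3 = -2*5 - (-4) = -6
r_4 = -2*(-6) - 5 = 7
r_5 = -2*7 - (-6) = -8
r_6 = -2*(-8) - 7 = 9
r_7 = -2*9 - (-8) = -10
r_8 = -2*(-10) - 9 = 11
r_9 = -2*11 - (-10) = -12
r_{10} = -2*(-12) - 11 = 13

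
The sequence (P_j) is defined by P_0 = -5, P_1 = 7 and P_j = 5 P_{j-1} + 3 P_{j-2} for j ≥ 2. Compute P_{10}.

19268585

P_2 = 5·7 + 3·(-5) = 20
P_3 = 5·20 + 3·7 = 121
P_4 = 5·121 + 3·20 = 665
P_5 = 5·665 + 3·121 = 3688
P_6 = 5·3688 + 3·665 = 20435
P_7 = 5·20435 + 3·3688 = 113239
P_8 = 5·113239 + 3·20435 = 627500
P_9 = 5·627500 + 3·113239 = 3477217
P_{10} = 5·3477217 + 3·627500 = 19268585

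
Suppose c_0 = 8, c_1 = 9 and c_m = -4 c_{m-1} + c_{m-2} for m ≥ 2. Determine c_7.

c_2 = -4·9 + 8 = -28
c_3 = -4·(-28) + 9 = 121
c_4 = -4·121 + (-28) = -512
c_5 = -4·(-512) + 121 = 2169
c_6 = -4·2169 + (-512) = -9188
c_7 = -4·(-9188) + 2169 = 38921

38921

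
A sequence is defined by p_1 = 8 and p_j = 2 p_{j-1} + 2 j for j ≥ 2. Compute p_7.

p_2 = 2*8 + 4 = 20
p_3 = 2*20 + 6 = 46
p_4 = 2*46 + 8 = 100
p_5 = 2*100 + 10 = 210
p_6 = 2*210 + 12 = 432
p_7 = 2*432 + 14 = 878

878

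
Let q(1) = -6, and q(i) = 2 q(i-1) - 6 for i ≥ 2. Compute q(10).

-6138

q(2) = 2*(-6) - 6 = -18
q(3) = 2*(-18) - 6 = -42
q(4) = 2*(-42) - 6 = -90
q(5) = 2*(-90) - 6 = -186
q(6) = 2*(-186) - 6 = -378
q(7) = 2*(-378) - 6 = -762
q(8) = 2*(-762) - 6 = -1530
q(9) = 2*(-1530) - 6 = -3066
q(10) = 2*(-3066) - 6 = -6138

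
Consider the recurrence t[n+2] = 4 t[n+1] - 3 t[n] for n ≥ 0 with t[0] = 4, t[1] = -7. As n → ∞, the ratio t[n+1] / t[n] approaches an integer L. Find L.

The characteristic equation is r^2 - 4r + 3 = 0, which factors as (r - 3)(r - 1) = 0.
So the roots are 3 and 1. Since |3| > |1| and the coefficient of 3^n is non-zero, the ratio tends to 3.

3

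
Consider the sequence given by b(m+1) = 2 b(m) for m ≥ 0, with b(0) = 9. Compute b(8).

2304

b(1) = 2*9 = 18
b(2) = 2*18 = 36
b(3) = 2*36 = 72
b(4) = 2*72 = 144
b(5) = 2*144 = 288
b(6) = 2*288 = 576
b(7) = 2*576 = 1152
b(8) = 2*1152 = 2304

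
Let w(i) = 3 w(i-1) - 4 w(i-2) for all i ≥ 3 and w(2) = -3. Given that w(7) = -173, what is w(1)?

-7

Let w(1) = v.
w(3) = -9 - 4v
w(4) = -15 - 12v
w(5) = -9 - 20v
w(6) = 33 - 12v
w(7) = 135 + 44v
So 135 + 44v = -173, giving v = -7.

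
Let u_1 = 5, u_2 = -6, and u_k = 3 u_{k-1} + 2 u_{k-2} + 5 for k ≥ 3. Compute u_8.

-2188

u_3 = 3·(-6) + 2·5 + 5 = -3
u_4 = 3·(-3) + 2·(-6) + 5 = -16
u_5 = 3·(-16) + 2·(-3) + 5 = -49
u_6 = 3·(-49) + 2·(-16) + 5 = -174
u_7 = 3·(-174) + 2·(-49) + 5 = -615
u_8 = 3·(-615) + 2·(-174) + 5 = -2188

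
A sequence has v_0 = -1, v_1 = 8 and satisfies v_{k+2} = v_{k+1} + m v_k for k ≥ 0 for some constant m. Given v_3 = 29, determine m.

3

v_2 = 8 - m
v_3 = 8 + 7m
So 8 + 7m = 29, giving m = 3.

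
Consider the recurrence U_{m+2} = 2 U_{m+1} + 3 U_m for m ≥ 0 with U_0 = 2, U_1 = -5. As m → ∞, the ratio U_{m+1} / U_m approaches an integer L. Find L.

The characteristic equation is r^2 - 2r - 3 = 0, which factors as (r - 3)(r + 1) = 0.
So the roots are 3 and -1. Since |3| > |-1| and the coefficient of 3^m is non-zero, the ratio tends to 3.

3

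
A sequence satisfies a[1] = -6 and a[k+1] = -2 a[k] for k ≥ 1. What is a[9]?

-1536

a[2] = -2(-6) = 12
a[3] = -2(12) = -24
a[4] = -2(-24) = 48
a[5] = -2(48) = -96
a[6] = -2(-96) = 192
a[7] = -2(192) = -384
a[8] = -2(-384) = 768
a[9] = -2(768) = -1536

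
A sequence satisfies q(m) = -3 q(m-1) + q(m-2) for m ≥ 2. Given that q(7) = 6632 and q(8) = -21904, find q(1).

8

Rearranging, q(m-2) = q(m) + 3 q(m-1).
q(6) = -21904 + 3*6632 = -2008
q(5) = 6632 + 3*(-2008) = 608
q(4) = -2008 + 3*608 = -184
q(3) = 608 + 3*(-184) = 56
q(2) = -184 + 3*56 = -16
q(1) = 56 + 3*(-16) = 8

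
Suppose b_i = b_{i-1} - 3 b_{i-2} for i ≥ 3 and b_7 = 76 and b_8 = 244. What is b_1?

Rearranging, b_{i-2} = (b_i - b_{i-1}) / -3.
b_6 = (244 - 76) / -3 = 168/-3 = -56
b_5 = (76 - (-56)) / -3 = 132/-3 = -44
b_4 = (-56 - (-44)) / -3 = -12/-3 = 4
b_3 = (-44 - 4) / -3 = -48/-3 = 16
b_2 = (4 - 16) / -3 = -12/-3 = 4
b_1 = (16 - 4) / -3 = 12/-3 = -4

-4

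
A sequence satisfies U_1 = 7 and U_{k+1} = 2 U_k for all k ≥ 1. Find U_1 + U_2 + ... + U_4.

U_2 = 2·7 = 14
U_3 = 2·14 = 28
U_4 = 2·28 = 56
Sum = 7 + 14 + 28 + 56 = 105

105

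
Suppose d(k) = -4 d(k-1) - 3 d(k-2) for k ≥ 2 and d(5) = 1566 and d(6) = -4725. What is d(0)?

7

Rearranging, d(k-2) = (d(k) + 4 d(k-1)) / -3.
d(4) = (-4725 + 4·1566) / -3 = 1539/-3 = -513
d(3) = (1566 + 4·(-513)) / -3 = -486/-3 = 162
d(2) = (-513 + 4·162) / -3 = 135/-3 = -45
d(1) = (162 + 4·(-45)) / -3 = -18/-3 = 6
d(0) = (-45 + 4·6) / -3 = -21/-3 = 7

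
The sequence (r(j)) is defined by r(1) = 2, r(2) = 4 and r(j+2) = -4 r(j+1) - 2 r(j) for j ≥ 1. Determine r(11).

r(3) = -4(4) - 2(2) = -20
r(4) = -4(-20) - 2(4) = 72
r(5) = -4(72) - 2(-20) = -248
r(6) = -4(-248) - 2(72) = 848
r(7) = -4(848) - 2(-248) = -2896
r(8) = -4(-2896) - 2(848) = 9888
r(9) = -4(9888) - 2(-2896) = -33760
r(10) = -4(-33760) - 2(9888) = 115264
r(11) = -4(115264) - 2(-33760) = -393536

-393536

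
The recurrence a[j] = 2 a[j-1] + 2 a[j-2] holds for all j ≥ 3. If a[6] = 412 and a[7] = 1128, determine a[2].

5

Rearranging, a[j-2] = (a[j] - 2 a[j-1]) / 2.
a[5] = (1128 - 2(412)) / 2 = 304/2 = 152
a[4] = (412 - 2(152)) / 2 = 108/2 = 54
a[3] = (152 - 2(54)) / 2 = 44/2 = 22
a[2] = (54 - 2(22)) / 2 = 10/2 = 5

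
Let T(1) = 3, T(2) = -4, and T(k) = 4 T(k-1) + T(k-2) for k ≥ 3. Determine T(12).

-5801096

T(3) = 4(-4) + 3 = -13
T(4) = 4(-13) + (-4) = -56
T(5) = 4(-56) + (-13) = -237
T(6) = 4(-237) + (-56) = -1004
T(7) = 4(-1004) + (-237) = -4253
T(8) = 4(-4253) + (-1004) = -18016
T(9) = 4(-18016) + (-4253) = -76317
T(10) = 4(-76317) + (-18016) = -323284
T(11) = 4(-323284) + (-76317) = -1369453
T(12) = 4(-1369453) + (-323284) = -5801096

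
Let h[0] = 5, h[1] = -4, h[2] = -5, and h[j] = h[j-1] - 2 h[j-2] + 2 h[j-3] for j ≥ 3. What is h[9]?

h[3] = (-5) - 2·(-4) + 2·5 = 13
h[4] = 13 - 2·(-5) + 2·(-4) = 15
h[5] = 15 - 2·13 + 2·(-5) = -21
h[6] = (-21) - 2·15 + 2·13 = -25
h[7] = (-25) - 2·(-21) + 2·15 = 47
h[8] = 47 - 2·(-25) + 2·(-21) = 55
h[9] = 55 - 2·47 + 2·(-25) = -89

-89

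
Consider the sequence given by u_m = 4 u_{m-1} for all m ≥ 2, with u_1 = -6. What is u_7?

u_2 = 4(-6) = -24
u_3 = 4(-24) = -96
u_4 = 4(-96) = -384
u_5 = 4(-384) = -1536
u_6 = 4(-1536) = -6144
u_7 = 4(-6144) = -24576

-24576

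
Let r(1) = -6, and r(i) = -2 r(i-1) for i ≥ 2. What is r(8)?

r(2) = -2*(-6) = 12
r(3) = -2*12 = -24
r(4) = -2*(-24) = 48
r(5) = -2*48 = -96
r(6) = -2*(-96) = 192
r(7) = -2*192 = -384
r(8) = -2*(-384) = 768

768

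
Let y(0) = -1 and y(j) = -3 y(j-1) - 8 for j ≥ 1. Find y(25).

-847288609445

The fixed point is -8/(1 + 3) = -2, so y(j) + 2 = -3(y(j-1) + 2).
Hence y(j) = 1·(-3)^j - 2.
y(25) = 1·(-3)^{25} - 2 = 1·-847288609443 - 2 = -847288609445.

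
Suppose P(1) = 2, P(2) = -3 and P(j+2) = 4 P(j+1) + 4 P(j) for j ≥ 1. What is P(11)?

P(3) = 4·(-3) + 4·2 = -4
P(4) = 4·(-4) + 4·(-3) = -28
P(5) = 4·(-28) + 4·(-4) = -128
P(6) = 4·(-128) + 4·(-28) = -624
P(7) = 4·(-624) + 4·(-128) = -3008
P(8) = 4·(-3008) + 4·(-624) = -14528
P(9) = 4·(-14528) + 4·(-3008) = -70144
P(10) = 4·(-70144) + 4·(-14528) = -338688
P(11) = 4·(-338688) + 4·(-70144) = -1635328

-1635328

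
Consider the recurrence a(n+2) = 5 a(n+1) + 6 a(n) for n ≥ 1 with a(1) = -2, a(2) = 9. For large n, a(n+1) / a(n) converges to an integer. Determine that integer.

The characteristic equation is r^2 - 5r - 6 = 0, which factors as (r - 6)(r + 1) = 0.
So the roots are 6 and -1. Since |6| > |-1| and the coefficient of 6^n is non-zero, the ratio tends to 6.

6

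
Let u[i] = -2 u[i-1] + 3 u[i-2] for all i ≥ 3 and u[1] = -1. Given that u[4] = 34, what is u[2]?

Let u[2] = z.
u[3] = -3 - 2z
u[4] = 6 + 7z
So 6 + 7z = 34, giving z = 4.

4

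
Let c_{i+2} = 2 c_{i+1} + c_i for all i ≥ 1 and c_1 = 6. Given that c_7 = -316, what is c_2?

-7

Let c_2 = w.
c_3 = 6 + 2w
c_4 = 12 + 5w
c_5 = 30 + 12w
c_6 = 72 + 29w
c_7 = 174 + 70w
So 174 + 70w = -316, giving w = -7.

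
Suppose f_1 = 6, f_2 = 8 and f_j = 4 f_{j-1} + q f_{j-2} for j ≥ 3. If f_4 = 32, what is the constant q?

-3

f_3 = 32 + 6q
f_4 = 128 + 32q
So 128 + 32q = 32, giving q = -3.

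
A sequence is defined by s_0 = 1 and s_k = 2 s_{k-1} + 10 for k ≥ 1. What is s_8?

2806

s_1 = 2·1 + 10 = 12
s_2 = 2·12 + 10 = 34
s_3 = 2·34 + 10 = 78
s_4 = 2·78 + 10 = 166
s_5 = 2·166 + 10 = 342
s_6 = 2·342 + 10 = 694
s_7 = 2·694 + 10 = 1398
s_8 = 2·1398 + 10 = 2806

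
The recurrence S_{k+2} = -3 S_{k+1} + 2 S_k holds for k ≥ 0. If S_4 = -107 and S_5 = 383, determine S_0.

4

Rearranging, S_{k-2} = (S_k + 3 S_{k-1}) / 2.
S_3 = (383 + 3·(-107)) / 2 = 62/2 = 31
S_2 = (-107 + 3·31) / 2 = -14/2 = -7
S_1 = (31 + 3·(-7)) / 2 = 10/2 = 5
S_0 = (-7 + 3·5) / 2 = 8/2 = 4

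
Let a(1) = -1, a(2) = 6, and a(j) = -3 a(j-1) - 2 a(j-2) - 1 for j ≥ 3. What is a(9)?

a(3) = -3(6) - 2(-1) - 1 = -17
a(4) = -3(-17) - 2(6) - 1 = 38
a(5) = -3(38) - 2(-17) - 1 = -81
a(6) = -3(-81) - 2(38) - 1 = 166
a(7) = -3(166) - 2(-81) - 1 = -337
a(8) = -3(-337) - 2(166) - 1 = 678
a(9) = -3(678) - 2(-337) - 1 = -1361

-1361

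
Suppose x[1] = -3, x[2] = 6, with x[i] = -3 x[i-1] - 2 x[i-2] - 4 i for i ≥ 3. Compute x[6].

x[3] = -3*6 - 2*(-3) - 12 = -24
x[4] = -3*(-24) - 2*6 - 16 = 44
x[5] = -3*44 - 2*(-24) - 20 = -104
x[6] = -3*(-104) - 2*44 - 24 = 200

200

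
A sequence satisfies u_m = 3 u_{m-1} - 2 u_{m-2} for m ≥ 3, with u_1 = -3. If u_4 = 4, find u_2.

-2

Let u_2 = x.
u_3 = 6 + 3x
u_4 = 18 + 7x
So 18 + 7x = 4, giving x = -2.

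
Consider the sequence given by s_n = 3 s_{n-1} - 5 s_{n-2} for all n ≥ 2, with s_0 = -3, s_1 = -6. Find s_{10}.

s_2 = 3*(-6) - 5*(-3) = -3
s_3 = 3*(-3) - 5*(-6) = 21
s_4 = 3*21 - 5*(-3) = 78
s_5 = 3*78 - 5*21 = 129
s_6 = 3*129 - 5*78 = -3
s_7 = 3*(-3) - 5*129 = -654
s_8 = 3*(-654) - 5*(-3) = -1947
s_9 = 3*(-1947) - 5*(-654) = -2571
s_{10} = 3*(-2571) - 5*(-1947) = 2022

2022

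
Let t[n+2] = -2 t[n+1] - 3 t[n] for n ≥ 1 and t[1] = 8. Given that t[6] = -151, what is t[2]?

Let t[2] = x.
t[3] = -24 - 2x
t[4] = 48 + x
t[5] = -24 + 4x
t[6] = -96 - 11x
So -96 - 11x = -151, giving x = 5.

5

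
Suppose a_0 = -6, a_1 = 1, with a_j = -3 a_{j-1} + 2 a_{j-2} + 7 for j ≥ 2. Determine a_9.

63397

a_2 = -3(1) + 2(-6) + 7 = -8
a_3 = -3(-8) + 2(1) + 7 = 33
a_4 = -3(33) + 2(-8) + 7 = -108
a_5 = -3(-108) + 2(33) + 7 = 397
a_6 = -3(397) + 2(-108) + 7 = -1400
a_7 = -3(-1400) + 2(397) + 7 = 5001
a_8 = -3(5001) + 2(-1400) + 7 = -17796
a_9 = -3(-17796) + 2(5001) + 7 = 63397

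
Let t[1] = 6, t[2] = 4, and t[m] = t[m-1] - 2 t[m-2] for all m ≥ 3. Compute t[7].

32

t[3] = 4 - 2*6 = -8
t[4] = (-8) - 2*4 = -16
t[5] = (-16) - 2*(-8) = 0
t[6] = 0 - 2*(-16) = 32
t[7] = 32 - 2*0 = 32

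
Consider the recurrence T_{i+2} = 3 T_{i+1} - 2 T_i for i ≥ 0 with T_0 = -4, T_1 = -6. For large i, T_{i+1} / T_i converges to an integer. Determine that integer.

The characteristic equation is r^2 - 3r + 2 = 0, which factors as (r - 2)(r - 1) = 0.
So the roots are 2 and 1. Since |2| > |1| and the coefficient of 2^i is non-zero, the ratio tends to 2.

2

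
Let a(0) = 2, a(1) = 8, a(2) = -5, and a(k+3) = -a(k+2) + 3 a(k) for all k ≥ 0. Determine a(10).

-311

a(3) = -(-5) + 3*2 = 11
a(4) = -11 + 3*8 = 13
a(5) = -13 + 3*(-5) = -28
a(6) = -(-28) + 3*11 = 61
a(7) = -61 + 3*13 = -22
a(8) = -(-22) + 3*(-28) = -62
a(9) = -(-62) + 3*61 = 245
a(10) = -245 + 3*(-22) = -311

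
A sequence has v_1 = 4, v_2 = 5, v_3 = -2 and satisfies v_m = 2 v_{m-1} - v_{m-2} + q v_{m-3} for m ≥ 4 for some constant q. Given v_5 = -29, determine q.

v_4 = -9 + 4q
v_5 = -16 + 13q
So -16 + 13q = -29, giving q = -1.

-1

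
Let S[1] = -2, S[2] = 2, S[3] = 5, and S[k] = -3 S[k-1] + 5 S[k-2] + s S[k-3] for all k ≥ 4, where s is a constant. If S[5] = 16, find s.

-3

S[4] = -5 - 2s
S[5] = 40 + 8s
So 40 + 8s = 16, giving s = -3.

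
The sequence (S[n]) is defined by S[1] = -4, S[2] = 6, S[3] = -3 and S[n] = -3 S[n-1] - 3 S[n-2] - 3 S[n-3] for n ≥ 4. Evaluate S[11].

S[4] = -3*(-3) - 3*6 - 3*(-4) = 3
S[5] = -3*3 - 3*(-3) - 3*6 = -18
S[6] = -3*(-18) - 3*3 - 3*(-3) = 54
S[7] = -3*54 - 3*(-18) - 3*3 = -117
S[8] = -3*(-117) - 3*54 - 3*(-18) = 243
S[9] = -3*243 - 3*(-117) - 3*54 = -540
S[10] = -3*(-540) - 3*243 - 3*(-117) = 1242
S[11] = -3*1242 - 3*(-540) - 3*243 = -2835

-2835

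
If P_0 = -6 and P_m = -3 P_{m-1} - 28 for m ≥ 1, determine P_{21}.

-10460353210

The fixed point is -28/(1 + 3) = -7, so P_m + 7 = -3(P_{m-1} + 7).
Hence P_m = 1·(-3)^m - 7.
P_{21} = 1·(-3)^{21} - 7 = 1·-10460353203 - 7 = -10460353210.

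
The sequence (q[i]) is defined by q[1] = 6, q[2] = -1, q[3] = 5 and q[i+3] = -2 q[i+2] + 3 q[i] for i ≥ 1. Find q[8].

107

q[4] = -2(5) + 3(6) = 8
q[5] = -2(8) + 3(-1) = -19
q[6] = -2(-19) + 3(5) = 53
q[7] = -2(53) + 3(8) = -82
q[8] = -2(-82) + 3(-19) = 107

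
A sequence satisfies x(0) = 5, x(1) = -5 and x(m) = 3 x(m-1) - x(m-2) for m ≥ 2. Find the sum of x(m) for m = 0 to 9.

-28875

x(2) = 3(-5) - 5 = -20
x(3) = 3(-20) - (-5) = -55
x(4) = 3(-55) - (-20) = -145
x(5) = 3(-145) - (-55) = -380
x(6) = 3(-380) - (-145) = -995
x(7) = 3(-995) - (-380) = -2605
x(8) = 3(-2605) - (-995) = -6820
x(9) = 3(-6820) - (-2605) = -17855
Sum = 5 + (-5) + (-20) + (-55) + (-145) + (-380) + (-995) + (-2605) + (-6820) + (-17855) = -28875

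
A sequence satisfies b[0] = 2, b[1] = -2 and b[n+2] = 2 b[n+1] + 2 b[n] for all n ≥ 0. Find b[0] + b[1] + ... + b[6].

b[2] = 2(-2) + 2(2) = 0
b[3] = 2(0) + 2(-2) = -4
b[4] = 2(-4) + 2(0) = -8
b[5] = 2(-8) + 2(-4) = -24
b[6] = 2(-24) + 2(-8) = -64
Sum = 2 + (-2) + 0 + (-4) + (-8) + (-24) + (-64) = -100

-100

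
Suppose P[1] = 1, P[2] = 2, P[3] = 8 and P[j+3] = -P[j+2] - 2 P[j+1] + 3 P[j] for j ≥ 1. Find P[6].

P[4] = -8 - 2(2) + 3(1) = -9
P[5] = -(-9) - 2(8) + 3(2) = -1
P[6] = -(-1) - 2(-9) + 3(8) = 43

43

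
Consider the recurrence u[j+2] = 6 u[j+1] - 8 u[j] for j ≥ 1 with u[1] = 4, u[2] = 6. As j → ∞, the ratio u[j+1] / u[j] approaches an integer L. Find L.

4

The characteristic equation is r^2 - 6r + 8 = 0, which factors as (r - 4)(r - 2) = 0.
So the roots are 4 and 2. Since |4| > |2| and the coefficient of 4^j is non-zero, the ratio tends to 4.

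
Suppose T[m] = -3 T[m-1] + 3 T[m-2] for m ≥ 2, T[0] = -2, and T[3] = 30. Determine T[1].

Let T[1] = y.
T[2] = -6 - 3y
T[3] = 18 + 12y
So 18 + 12y = 30, giving y = 1.

1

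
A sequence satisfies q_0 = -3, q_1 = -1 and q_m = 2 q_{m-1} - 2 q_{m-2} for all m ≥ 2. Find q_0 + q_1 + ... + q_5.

q_2 = 2(-1) - 2(-3) = 4
q_3 = 2(4) - 2(-1) = 10
q_4 = 2(10) - 2(4) = 12
q_5 = 2(12) - 2(10) = 4
Sum = (-3) + (-1) + 4 + 10 + 12 + 4 = 26

26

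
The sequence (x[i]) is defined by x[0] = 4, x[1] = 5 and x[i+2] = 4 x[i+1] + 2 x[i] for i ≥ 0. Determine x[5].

2420

x[2] = 4*5 + 2*4 = 28
x[3] = 4*28 + 2*5 = 122
x[4] = 4*122 + 2*28 = 544
x[5] = 4*544 + 2*122 = 2420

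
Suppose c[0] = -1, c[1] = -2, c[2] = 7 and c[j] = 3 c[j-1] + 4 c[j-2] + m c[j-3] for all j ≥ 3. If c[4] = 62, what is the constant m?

c[3] = 13 - m
c[4] = 67 - 5m
So 67 - 5m = 62, giving m = 1.

1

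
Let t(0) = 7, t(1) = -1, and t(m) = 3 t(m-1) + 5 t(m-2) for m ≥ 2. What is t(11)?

9599986

t(2) = 3(-1) + 5(7) = 32
t(3) = 3(32) + 5(-1) = 91
t(4) = 3(91) + 5(32) = 433
t(5) = 3(433) + 5(91) = 1754
t(6) = 3(1754) + 5(433) = 7427
t(7) = 3(7427) + 5(1754) = 31051
t(8) = 3(31051) + 5(7427) = 130288
t(9) = 3(130288) + 5(31051) = 546119
t(10) = 3(546119) + 5(130288) = 2289797
t(11) = 3(2289797) + 5(546119) = 9599986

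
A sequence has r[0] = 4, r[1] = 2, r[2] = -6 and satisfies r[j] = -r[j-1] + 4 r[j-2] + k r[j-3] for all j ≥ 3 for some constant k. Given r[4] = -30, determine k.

-4

r[3] = 14 + 4k
r[4] = -38 - 2k
So -38 - 2k = -30, giving k = -4.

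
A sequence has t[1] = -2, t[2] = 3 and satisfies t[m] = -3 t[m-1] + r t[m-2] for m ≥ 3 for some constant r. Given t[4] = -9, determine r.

t[3] = -9 - 2r
t[4] = 27 + 9r
So 27 + 9r = -9, giving r = -4.

-4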